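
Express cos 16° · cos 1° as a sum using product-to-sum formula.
cos 16° cos 1° = (1/2)[cos(16°-1°) + cos(16°+1°)]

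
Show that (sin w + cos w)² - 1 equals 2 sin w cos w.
LHS = sin²w + 2 sin w cos w + cos²w - 1 = (sin²w + cos²w) + 2 sin w cos w - 1 = 1 + 2 sin w cos w - 1 = 2 sin w cos w = RHS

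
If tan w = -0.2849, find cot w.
cot w = 1/tan w = -3.51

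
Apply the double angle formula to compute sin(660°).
sin(660°) = 2 sin 330° cos 330° = -√3/2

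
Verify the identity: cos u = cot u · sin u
RHS = (cos u/sin u) · sin u = cos u = LHS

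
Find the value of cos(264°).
cos(264°) = -0.1045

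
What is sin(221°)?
sin(221°) = -0.6561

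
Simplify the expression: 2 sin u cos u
2 sin u cos u = sin(2u) (using Double angle)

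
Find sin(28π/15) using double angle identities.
sin(28π/15) = 2 sin 14π/15 cos 14π/15 = -0.4067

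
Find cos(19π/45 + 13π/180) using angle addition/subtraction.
cos(19π/45 + 13π/180) = cos 19π/45 cos 13π/180 - sin 19π/45 sin 13π/180 = 0.01745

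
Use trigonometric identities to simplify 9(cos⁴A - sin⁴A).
9(cos⁴A - sin⁴A) = 9(cos(2A)) (using Factoring + double angle)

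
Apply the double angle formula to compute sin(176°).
sin(176°) = 2 sin 88° cos 88° = 0.06976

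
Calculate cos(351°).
cos(351°) = 0.9877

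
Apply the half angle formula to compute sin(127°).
sin(127°) = √((1 - cos 254°)/2) = 0.7986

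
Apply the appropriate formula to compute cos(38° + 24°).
cos(38° + 24°) = cos 38° cos 24° - sin 38° sin 24° = 0.4695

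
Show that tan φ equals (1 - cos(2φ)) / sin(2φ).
RHS = 2sin²φ / (2 sin φ cos φ) = sin φ/cos φ = tan φ = LHS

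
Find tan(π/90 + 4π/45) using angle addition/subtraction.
tan(π/90 + 4π/45) = (tan π/90 + tan 4π/45)/(1 - tan π/90 tan 4π/45) = 0.3249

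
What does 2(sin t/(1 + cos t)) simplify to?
2(sin t/(1 + cos t)) = 2(tan(t/2)) (using Half angle)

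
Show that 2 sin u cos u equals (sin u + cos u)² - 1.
RHS = sin²u + 2 sin u cos u + cos²u - 1 = (sin²u + cos²u) + 2 sin u cos u - 1 = 1 + 2 sin u cos u - 1 = 2 sin u cos u = LHS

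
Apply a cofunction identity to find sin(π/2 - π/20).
sin(π/2 - π/20) = cos(π/20) = 0.9877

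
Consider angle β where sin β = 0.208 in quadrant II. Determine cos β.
cos β = ±√(1 - sin²β) = -0.9781 (negative in QII)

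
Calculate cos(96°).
cos(96°) = -0.1045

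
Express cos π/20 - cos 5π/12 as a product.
cos π/20 - cos 5π/12 = -2 sin(7π/30) sin(-11π/60)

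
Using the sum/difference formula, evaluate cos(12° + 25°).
cos(12° + 25°) = cos 12° cos 25° - sin 12° sin 25° = 0.7986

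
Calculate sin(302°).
sin(302°) = -0.848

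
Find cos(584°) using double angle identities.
cos(584°) = cos²292° - sin²292° = -0.7193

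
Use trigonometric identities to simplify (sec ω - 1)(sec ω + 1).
(sec ω - 1)(sec ω + 1) = tan²ω (using Diff. of squares)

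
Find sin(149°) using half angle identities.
sin(149°) = √((1 - cos 298°)/2) = 0.515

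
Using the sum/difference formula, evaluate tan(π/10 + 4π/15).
tan(π/10 + 4π/15) = (tan π/10 + tan 4π/15)/(1 - tan π/10 tan 4π/15) = 2.246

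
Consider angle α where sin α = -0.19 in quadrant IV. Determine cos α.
cos α = √(1 - sin²α) = 0.9818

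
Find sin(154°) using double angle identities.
sin(154°) = 2 sin 77° cos 77° = 0.4384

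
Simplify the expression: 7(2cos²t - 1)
7(2cos²t - 1) = 7(cos(2t)) (using Double angle)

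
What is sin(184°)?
sin(184°) = -0.06976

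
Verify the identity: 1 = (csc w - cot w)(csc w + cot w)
RHS = csc²w - cot²w = (1 + cot²w) - cot²w = 1 = LHS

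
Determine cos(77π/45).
cos(77π/45) = 0.6157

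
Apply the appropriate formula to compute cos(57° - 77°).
cos(57° - 77°) = cos 57° cos 77° + sin 57° sin 77° = 0.9397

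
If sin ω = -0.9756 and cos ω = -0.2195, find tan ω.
tan ω = sin ω / cos ω = 4.445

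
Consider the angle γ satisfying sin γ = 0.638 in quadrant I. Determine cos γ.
cos γ = √(1 - sin²γ) = 0.77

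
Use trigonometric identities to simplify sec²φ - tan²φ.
sec²φ - tan²φ = 1 (using Pythagorean identity)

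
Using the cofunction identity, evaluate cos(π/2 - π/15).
cos(π/2 - π/15) = sin(π/15) = 0.2079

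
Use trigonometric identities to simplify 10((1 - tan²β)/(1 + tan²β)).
10((1 - tan²β)/(1 + tan²β)) = 10(cos(2β)) (using Double angle)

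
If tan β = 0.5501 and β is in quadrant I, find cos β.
cos β = 0.8762 (using tan²β + 1 = sec²β)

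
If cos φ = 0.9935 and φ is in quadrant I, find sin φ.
sin φ = 0.1138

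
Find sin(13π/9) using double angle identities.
sin(13π/9) = 2 sin 13π/18 cos 13π/18 = -0.9848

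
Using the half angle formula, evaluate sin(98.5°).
sin(98.5°) = √((1 - cos 197°)/2) = 0.989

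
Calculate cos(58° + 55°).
cos(58° + 55°) = cos 58° cos 55° - sin 58° sin 55° = -0.3907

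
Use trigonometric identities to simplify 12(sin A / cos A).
12(sin A / cos A) = 12(tan A) (using Quotient identity)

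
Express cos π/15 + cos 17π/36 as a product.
cos π/15 + cos 17π/36 = 2 cos(97π/360) cos(-73π/360)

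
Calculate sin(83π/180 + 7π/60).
sin(83π/180 + 7π/60) = sin 83π/180 cos 7π/60 + cos 83π/180 sin 7π/60 = 0.9703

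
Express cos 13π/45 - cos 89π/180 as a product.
cos 13π/45 - cos 89π/180 = -2 sin(47π/120) sin(-37π/360)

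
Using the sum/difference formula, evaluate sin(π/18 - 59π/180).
sin(π/18 - 59π/180) = sin π/18 cos 59π/180 - cos π/18 sin 59π/180 = -0.7547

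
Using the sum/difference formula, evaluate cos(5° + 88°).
cos(5° + 88°) = cos 5° cos 88° - sin 5° sin 88° = -0.05234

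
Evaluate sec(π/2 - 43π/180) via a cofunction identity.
sec(π/2 - 43π/180) = csc(43π/180) = 1.466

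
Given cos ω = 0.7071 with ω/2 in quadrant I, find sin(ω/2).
sin(ω/2) = ±√((1 - cos ω)/2); positive since ω/2 ∈ QI, so sin(ω/2) = 0.3827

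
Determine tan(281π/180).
tan(281π/180) = -5.145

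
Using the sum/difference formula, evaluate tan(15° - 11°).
tan(15° - 11°) = (tan 15° - tan 11°)/(1 + tan 15° tan 11°) = 0.06993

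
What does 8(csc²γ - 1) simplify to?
8(csc²γ - 1) = 8(cot²γ) (using Pythagorean identity)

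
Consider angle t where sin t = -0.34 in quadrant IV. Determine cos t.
cos t = √(1 - sin²t) = 0.9404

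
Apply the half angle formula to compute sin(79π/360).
sin(79π/360) = √((1 - cos 79π/180)/2) = 0.6361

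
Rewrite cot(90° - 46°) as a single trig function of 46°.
cot(90° - 46°) = tan(46°)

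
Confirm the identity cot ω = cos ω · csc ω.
RHS = cos ω · (1/sin ω) = cos ω/sin ω = cot ω = LHS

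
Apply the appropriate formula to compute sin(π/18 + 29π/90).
sin(π/18 + 29π/90) = sin π/18 cos 29π/90 + cos π/18 sin 29π/90 = 0.9272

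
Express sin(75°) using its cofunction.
sin(75°) = cos(90° - 75°) = cos(15°)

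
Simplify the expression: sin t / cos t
sin t / cos t = tan t (using Quotient identity)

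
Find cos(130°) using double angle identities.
cos(130°) = cos²65° - sin²65° = -0.6428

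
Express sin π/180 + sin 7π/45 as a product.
sin π/180 + sin 7π/45 = 2 sin(29π/360) cos(-3π/40)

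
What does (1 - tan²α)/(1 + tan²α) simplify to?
(1 - tan²α)/(1 + tan²α) = cos(2α) (using Double angle)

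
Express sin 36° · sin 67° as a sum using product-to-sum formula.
sin 36° sin 67° = (1/2)[cos(36°-67°) - cos(36°+67°)]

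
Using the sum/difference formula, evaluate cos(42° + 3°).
cos(42° + 3°) = cos 42° cos 3° - sin 42° sin 3° = √2/2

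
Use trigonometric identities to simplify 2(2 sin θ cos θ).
2(2 sin θ cos θ) = 2(sin(2θ)) (using Double angle)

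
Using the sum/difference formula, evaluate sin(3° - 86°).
sin(3° - 86°) = sin 3° cos 86° - cos 3° sin 86° = -0.9925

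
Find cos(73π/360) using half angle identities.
cos(73π/360) = √((1 + cos 73π/180)/2) = 0.8039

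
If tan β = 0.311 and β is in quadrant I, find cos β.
cos β = 0.9549 (using tan²β + 1 = sec²β)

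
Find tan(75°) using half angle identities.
tan(75°) = sin 150° / (1 + cos 150°) = 2+√3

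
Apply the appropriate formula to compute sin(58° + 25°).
sin(58° + 25°) = sin 58° cos 25° + cos 58° sin 25° = 0.9925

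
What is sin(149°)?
sin(149°) = 0.515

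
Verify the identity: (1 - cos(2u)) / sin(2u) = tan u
LHS = 2sin²u / (2 sin u cos u) = sin u/cos u = tan u = RHS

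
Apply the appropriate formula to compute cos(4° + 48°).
cos(4° + 48°) = cos 4° cos 48° - sin 4° sin 48° = 0.6157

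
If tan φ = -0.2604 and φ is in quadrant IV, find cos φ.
cos φ = 0.9677 (using tan²φ + 1 = sec²φ)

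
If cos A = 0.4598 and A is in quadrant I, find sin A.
sin A = 0.888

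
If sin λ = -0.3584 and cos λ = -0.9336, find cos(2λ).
cos(2λ) = cos²λ - sin²λ = 0.7432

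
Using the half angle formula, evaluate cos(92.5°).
cos(92.5°) = -√((1 + cos 185°)/2) = -0.04362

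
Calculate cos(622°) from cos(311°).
cos(622°) = cos²311° - sin²311° = -0.1392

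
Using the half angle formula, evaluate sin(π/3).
sin(π/3) = √((1 - cos 2π/3)/2) = √3/2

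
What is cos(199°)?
cos(199°) = -0.9455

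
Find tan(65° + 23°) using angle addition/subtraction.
tan(65° + 23°) = (tan 65° + tan 23°)/(1 - tan 65° tan 23°) = 28.64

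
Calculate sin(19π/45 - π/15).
sin(19π/45 - π/15) = sin 19π/45 cos π/15 - cos 19π/45 sin π/15 = 0.8988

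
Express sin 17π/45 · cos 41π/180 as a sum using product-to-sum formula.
sin 17π/45 cos 41π/180 = (1/2)[sin(17π/45+41π/180) + sin(17π/45-41π/180)]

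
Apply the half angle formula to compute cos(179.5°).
cos(179.5°) = -√((1 + cos 359°)/2) = -1.0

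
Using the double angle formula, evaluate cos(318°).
cos(318°) = cos²159° - sin²159° = 0.7431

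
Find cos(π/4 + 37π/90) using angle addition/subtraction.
cos(π/4 + 37π/90) = cos π/4 cos 37π/90 - sin π/4 sin 37π/90 = -0.4848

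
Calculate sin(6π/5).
sin(6π/5) = -0.5878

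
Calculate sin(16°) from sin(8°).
sin(16°) = 2 sin 8° cos 8° = 0.2756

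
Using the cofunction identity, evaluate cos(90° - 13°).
cos(90° - 13°) = sin(13°) = 0.225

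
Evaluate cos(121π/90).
cos(121π/90) = -0.4695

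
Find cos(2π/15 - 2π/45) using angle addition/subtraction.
cos(2π/15 - 2π/45) = cos 2π/15 cos 2π/45 + sin 2π/15 sin 2π/45 = 0.9613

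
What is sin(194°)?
sin(194°) = -0.2419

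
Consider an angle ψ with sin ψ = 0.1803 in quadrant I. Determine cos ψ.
cos ψ = √(1 - sin²ψ) = 0.9836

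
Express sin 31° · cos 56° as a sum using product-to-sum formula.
sin 31° cos 56° = (1/2)[sin(31°+56°) + sin(31°-56°)]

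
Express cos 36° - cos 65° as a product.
cos 36° - cos 65° = -2 sin(50.5°) sin(-14.5°)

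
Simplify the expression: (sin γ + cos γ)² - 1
(sin γ + cos γ)² - 1 = sin(2γ) (using Pythagorean + double angle)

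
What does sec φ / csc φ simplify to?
sec φ / csc φ = tan φ (using Reciprocal identities)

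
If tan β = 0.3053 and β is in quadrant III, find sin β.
sin β = -0.292 (using tan²β + 1 = sec²β)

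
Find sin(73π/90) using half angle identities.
sin(73π/90) = √((1 - cos 73π/45)/2) = 0.5592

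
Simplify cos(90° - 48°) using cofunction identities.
cos(90° - 48°) = sin(48°)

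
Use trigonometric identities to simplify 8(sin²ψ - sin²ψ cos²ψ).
8(sin²ψ - sin²ψ cos²ψ) = 8(sin⁴ψ) (using Factoring)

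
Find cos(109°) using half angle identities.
cos(109°) = -√((1 + cos 218°)/2) = -0.3256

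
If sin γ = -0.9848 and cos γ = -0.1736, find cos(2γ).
cos(2γ) = cos²γ - sin²γ = -0.9397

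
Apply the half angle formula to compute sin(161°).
sin(161°) = √((1 - cos 322°)/2) = 0.3256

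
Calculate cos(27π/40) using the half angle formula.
cos(27π/40) = -√((1 + cos 27π/20)/2) = -0.5225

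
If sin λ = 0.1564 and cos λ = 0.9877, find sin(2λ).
sin(2λ) = 2 sin λ cos λ = 0.309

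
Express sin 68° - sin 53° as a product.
sin 68° - sin 53° = 2 cos(60.5°) sin(7.5°)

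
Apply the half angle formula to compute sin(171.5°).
sin(171.5°) = √((1 - cos 343°)/2) = 0.1478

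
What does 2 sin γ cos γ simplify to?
2 sin γ cos γ = sin(2γ) (using Double angle)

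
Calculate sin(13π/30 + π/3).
sin(13π/30 + π/3) = sin 13π/30 cos π/3 + cos 13π/30 sin π/3 = 0.6691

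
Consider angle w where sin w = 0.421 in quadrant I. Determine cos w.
cos w = √(1 - sin²w) = 0.9071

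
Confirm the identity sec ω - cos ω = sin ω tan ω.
LHS = 1/cos ω - cos ω = (1 - cos²ω)/cos ω = sin²ω/cos ω = sin ω · (sin ω/cos ω) = sin ω tan ω = RHS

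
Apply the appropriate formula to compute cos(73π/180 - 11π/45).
cos(73π/180 - 11π/45) = cos 73π/180 cos 11π/45 + sin 73π/180 sin 11π/45 = 0.8746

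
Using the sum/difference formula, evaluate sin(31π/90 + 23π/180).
sin(31π/90 + 23π/180) = sin 31π/90 cos 23π/180 + cos 31π/90 sin 23π/180 = 0.9962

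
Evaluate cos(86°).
cos(86°) = 0.06976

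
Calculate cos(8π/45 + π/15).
cos(8π/45 + π/15) = cos 8π/45 cos π/15 - sin 8π/45 sin π/15 = 0.7193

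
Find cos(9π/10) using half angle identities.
cos(9π/10) = -√((1 + cos 9π/5)/2) = -0.9511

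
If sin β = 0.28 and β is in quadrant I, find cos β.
cos β = 0.96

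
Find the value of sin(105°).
sin(105°) = (√6+√2)/4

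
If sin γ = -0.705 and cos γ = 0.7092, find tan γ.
tan γ = sin γ / cos γ = -0.9941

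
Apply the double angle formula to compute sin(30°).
sin(30°) = 2 sin 15° cos 15° = 1/2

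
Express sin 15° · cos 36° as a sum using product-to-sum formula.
sin 15° cos 36° = (1/2)[sin(15°+36°) + sin(15°-36°)]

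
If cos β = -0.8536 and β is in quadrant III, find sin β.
sin β = -0.5209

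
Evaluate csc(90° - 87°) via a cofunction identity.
csc(90° - 87°) = sec(87°) = 19.11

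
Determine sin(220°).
sin(220°) = -0.6428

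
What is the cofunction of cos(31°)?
cos(31°) = sin(90° - 31°) = sin(59°)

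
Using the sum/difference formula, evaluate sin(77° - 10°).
sin(77° - 10°) = sin 77° cos 10° - cos 77° sin 10° = 0.9205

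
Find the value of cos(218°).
cos(218°) = -0.788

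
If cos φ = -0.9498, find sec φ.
sec φ = 1/cos φ = -1.053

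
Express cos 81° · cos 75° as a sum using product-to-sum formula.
cos 81° cos 75° = (1/2)[cos(81°-75°) + cos(81°+75°)]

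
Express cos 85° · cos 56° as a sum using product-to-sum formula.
cos 85° cos 56° = (1/2)[cos(85°-56°) + cos(85°+56°)]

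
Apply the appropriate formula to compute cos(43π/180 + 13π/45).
cos(43π/180 + 13π/45) = cos 43π/180 cos 13π/45 - sin 43π/180 sin 13π/45 = -0.08716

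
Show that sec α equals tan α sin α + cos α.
RHS = sin²α/cos α + cos α = (sin²α + cos²α)/cos α = 1/cos α = sec α = LHS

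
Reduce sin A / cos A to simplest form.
sin A / cos A = tan A (using Quotient identity)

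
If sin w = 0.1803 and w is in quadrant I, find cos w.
cos w = 0.9836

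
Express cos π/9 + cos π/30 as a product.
cos π/9 + cos π/30 = 2 cos(13π/180) cos(7π/180)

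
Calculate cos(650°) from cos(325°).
cos(650°) = cos²325° - sin²325° = 0.342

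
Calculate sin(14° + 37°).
sin(14° + 37°) = sin 14° cos 37° + cos 14° sin 37° = 0.7771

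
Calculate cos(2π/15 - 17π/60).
cos(2π/15 - 17π/60) = cos 2π/15 cos 17π/60 + sin 2π/15 sin 17π/60 = 0.891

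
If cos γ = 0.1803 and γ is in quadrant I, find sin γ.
sin γ = 0.9836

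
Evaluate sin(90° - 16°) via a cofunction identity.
sin(90° - 16°) = cos(16°) = 0.9613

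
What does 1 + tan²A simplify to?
1 + tan²A = sec²A (using Pythagorean identity)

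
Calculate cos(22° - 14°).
cos(22° - 14°) = cos 22° cos 14° + sin 22° sin 14° = 0.9903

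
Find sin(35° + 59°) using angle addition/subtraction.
sin(35° + 59°) = sin 35° cos 59° + cos 35° sin 59° = 0.9976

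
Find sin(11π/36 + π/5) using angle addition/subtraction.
sin(11π/36 + π/5) = sin 11π/36 cos π/5 + cos 11π/36 sin π/5 = 0.9998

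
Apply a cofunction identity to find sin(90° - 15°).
sin(90° - 15°) = cos(15°) = (√6+√2)/4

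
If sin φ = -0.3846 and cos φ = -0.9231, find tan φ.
tan φ = sin φ / cos φ = 0.4166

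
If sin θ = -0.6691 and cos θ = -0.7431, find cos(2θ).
cos(2θ) = cos²θ - sin²θ = 0.1045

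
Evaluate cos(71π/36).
cos(71π/36) = 0.9962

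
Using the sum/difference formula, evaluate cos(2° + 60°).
cos(2° + 60°) = cos 2° cos 60° - sin 2° sin 60° = 0.4695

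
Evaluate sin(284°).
sin(284°) = -0.9703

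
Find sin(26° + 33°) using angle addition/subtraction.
sin(26° + 33°) = sin 26° cos 33° + cos 26° sin 33° = 0.8572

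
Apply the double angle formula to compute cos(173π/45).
cos(173π/45) = cos²173π/90 - sin²173π/90 = 0.8829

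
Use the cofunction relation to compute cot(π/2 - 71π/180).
cot(π/2 - 71π/180) = tan(71π/180) = 2.904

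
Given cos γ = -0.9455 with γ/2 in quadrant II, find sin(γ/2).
sin(γ/2) = ±√((1 - cos γ)/2); positive since γ/2 ∈ QII, so sin(γ/2) = 0.9863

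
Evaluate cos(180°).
cos(180°) = -1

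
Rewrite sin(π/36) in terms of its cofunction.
sin(π/36) = cos(π/2 - π/36) = cos(17π/36)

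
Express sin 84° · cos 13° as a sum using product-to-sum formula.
sin 84° cos 13° = (1/2)[sin(84°+13°) + sin(84°-13°)]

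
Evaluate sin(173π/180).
sin(173π/180) = 0.1219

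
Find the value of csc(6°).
csc(6°) = 9.567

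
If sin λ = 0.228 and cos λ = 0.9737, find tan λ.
tan λ = sin λ / cos λ = 0.2342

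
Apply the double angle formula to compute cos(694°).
cos(694°) = cos²347° - sin²347° = 0.8988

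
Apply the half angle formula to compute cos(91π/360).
cos(91π/360) = √((1 + cos 91π/180)/2) = 0.7009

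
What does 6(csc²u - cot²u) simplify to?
6(csc²u - cot²u) = 6 (using Pythagorean identity)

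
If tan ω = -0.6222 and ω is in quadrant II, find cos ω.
cos ω = -0.8491 (using tan²ω + 1 = sec²ω)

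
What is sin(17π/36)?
sin(17π/36) = 0.9962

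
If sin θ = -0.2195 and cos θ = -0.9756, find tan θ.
tan θ = sin θ / cos θ = 0.225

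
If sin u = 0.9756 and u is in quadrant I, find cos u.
cos u = 0.2196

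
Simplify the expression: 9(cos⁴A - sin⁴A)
9(cos⁴A - sin⁴A) = 9(cos(2A)) (using Factoring + double angle)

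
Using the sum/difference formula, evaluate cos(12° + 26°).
cos(12° + 26°) = cos 12° cos 26° - sin 12° sin 26° = 0.788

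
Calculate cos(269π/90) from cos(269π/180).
cos(269π/90) = cos²269π/180 - sin²269π/180 = -0.9994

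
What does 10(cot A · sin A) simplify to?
10(cot A · sin A) = 10(cos A) (using Quotient identity)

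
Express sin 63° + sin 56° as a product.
sin 63° + sin 56° = 2 sin(59.5°) cos(3.5°)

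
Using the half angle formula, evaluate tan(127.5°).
tan(127.5°) = sin 255° / (1 + cos 255°) = -1.303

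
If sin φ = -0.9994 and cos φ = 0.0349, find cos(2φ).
cos(2φ) = cos²φ - sin²φ = -0.9976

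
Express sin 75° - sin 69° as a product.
sin 75° - sin 69° = 2 cos(72°) sin(3°)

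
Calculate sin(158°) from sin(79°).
sin(158°) = 2 sin 79° cos 79° = 0.3746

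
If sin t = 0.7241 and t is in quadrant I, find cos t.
cos t = 0.6897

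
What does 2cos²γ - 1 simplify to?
2cos²γ - 1 = cos(2γ) (using Double angle)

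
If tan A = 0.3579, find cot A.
cot A = 1/tan A = 2.794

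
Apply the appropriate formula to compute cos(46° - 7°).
cos(46° - 7°) = cos 46° cos 7° + sin 46° sin 7° = 0.7771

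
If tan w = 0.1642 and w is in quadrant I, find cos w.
cos w = 0.9868 (using tan²w + 1 = sec²w)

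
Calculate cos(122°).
cos(122°) = -0.5299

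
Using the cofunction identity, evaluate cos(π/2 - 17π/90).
cos(π/2 - 17π/90) = sin(17π/90) = 0.5592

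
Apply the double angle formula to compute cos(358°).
cos(358°) = cos²179° - sin²179° = 0.9994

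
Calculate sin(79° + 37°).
sin(79° + 37°) = sin 79° cos 37° + cos 79° sin 37° = 0.8988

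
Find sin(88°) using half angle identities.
sin(88°) = √((1 - cos 176°)/2) = 0.9994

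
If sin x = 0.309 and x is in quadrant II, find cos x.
cos x = -0.9511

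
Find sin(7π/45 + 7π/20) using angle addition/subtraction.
sin(7π/45 + 7π/20) = sin 7π/45 cos 7π/20 + cos 7π/45 sin 7π/20 = 0.9998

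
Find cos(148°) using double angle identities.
cos(148°) = 1 - 2sin²74° = -0.848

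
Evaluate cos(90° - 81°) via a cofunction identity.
cos(90° - 81°) = sin(81°) = 0.9877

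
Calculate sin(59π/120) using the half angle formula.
sin(59π/120) = √((1 - cos 59π/60)/2) = 0.9997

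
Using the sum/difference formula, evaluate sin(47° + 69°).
sin(47° + 69°) = sin 47° cos 69° + cos 47° sin 69° = 0.8988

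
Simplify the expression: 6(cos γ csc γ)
6(cos γ csc γ) = 6(cot γ) (using Reciprocal + quotient)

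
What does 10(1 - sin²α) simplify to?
10(1 - sin²α) = 10(cos²α) (using Pythagorean identity)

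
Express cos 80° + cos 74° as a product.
cos 80° + cos 74° = 2 cos(77°) cos(3°)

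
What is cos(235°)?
cos(235°) = -0.5736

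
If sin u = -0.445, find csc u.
csc u = 1/sin u = -2.247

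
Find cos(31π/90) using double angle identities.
cos(31π/90) = cos²31π/180 - sin²31π/180 = 0.4695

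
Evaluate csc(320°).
csc(320°) = -1.556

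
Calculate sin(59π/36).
sin(59π/36) = -0.9063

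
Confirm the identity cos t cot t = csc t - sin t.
RHS = 1/sin t - sin t = (1 - sin²t)/sin t = cos²t/sin t = cos t · (cos t/sin t) = cos t cot t = LHS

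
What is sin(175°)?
sin(175°) = 0.08716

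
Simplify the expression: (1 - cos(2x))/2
(1 - cos(2x))/2 = sin²x (using Power reduction)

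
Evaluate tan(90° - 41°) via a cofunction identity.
tan(90° - 41°) = cot(41°) = 1.15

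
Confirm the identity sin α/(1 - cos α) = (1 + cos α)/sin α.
LHS = sin α(1 + cos α) / ((1 - cos α)(1 + cos α)) = sin α(1 + cos α) / (1 - cos²α) = sin α(1 + cos α) / sin²α = (1 + cos α)/sin α = RHS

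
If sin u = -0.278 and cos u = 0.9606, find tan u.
tan u = sin u / cos u = -0.2894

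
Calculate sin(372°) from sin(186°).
sin(372°) = 2 sin 186° cos 186° = 0.2079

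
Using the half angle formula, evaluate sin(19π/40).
sin(19π/40) = √((1 - cos 19π/20)/2) = 0.9969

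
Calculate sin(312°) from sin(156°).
sin(312°) = 2 sin 156° cos 156° = -0.7431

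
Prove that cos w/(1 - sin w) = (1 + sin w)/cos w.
RHS = (1 + sin w)(1 - sin w) / (cos w(1 - sin w)) = (1 - sin²w) / (cos w(1 - sin w)) = cos²w / (cos w(1 - sin w)) = cos w/(1 - sin w) = LHS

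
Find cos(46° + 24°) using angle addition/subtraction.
cos(46° + 24°) = cos 46° cos 24° - sin 46° sin 24° = 0.342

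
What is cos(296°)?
cos(296°) = 0.4384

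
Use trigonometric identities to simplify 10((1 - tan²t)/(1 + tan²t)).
10((1 - tan²t)/(1 + tan²t)) = 10(cos(2t)) (using Double angle)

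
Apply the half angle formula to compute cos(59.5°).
cos(59.5°) = √((1 + cos 119°)/2) = 0.5075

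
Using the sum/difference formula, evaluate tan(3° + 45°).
tan(3° + 45°) = (tan 3° + tan 45°)/(1 - tan 3° tan 45°) = 1.111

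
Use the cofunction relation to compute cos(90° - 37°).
cos(90° - 37°) = sin(37°) = 0.6018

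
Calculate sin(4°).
sin(4°) = 0.06976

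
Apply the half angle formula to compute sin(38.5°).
sin(38.5°) = √((1 - cos 77°)/2) = 0.6225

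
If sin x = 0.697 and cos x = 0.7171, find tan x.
tan x = sin x / cos x = 0.972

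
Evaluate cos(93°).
cos(93°) = -0.05234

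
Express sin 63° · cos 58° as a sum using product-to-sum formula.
sin 63° cos 58° = (1/2)[sin(63°+58°) + sin(63°-58°)]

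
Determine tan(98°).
tan(98°) = -7.115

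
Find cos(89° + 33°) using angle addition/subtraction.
cos(89° + 33°) = cos 89° cos 33° - sin 89° sin 33° = -0.5299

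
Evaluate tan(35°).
tan(35°) = 0.7002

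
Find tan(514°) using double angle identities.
tan(514°) = 2 tan 257° / (1 - tan²257°) = -0.4877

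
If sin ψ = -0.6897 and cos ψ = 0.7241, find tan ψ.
tan ψ = sin ψ / cos ψ = -0.9525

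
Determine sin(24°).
sin(24°) = 0.4067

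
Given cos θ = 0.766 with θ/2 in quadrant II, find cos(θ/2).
cos(θ/2) = ±√((1 + cos θ)/2); negative since θ/2 ∈ QII, so cos(θ/2) = -0.9397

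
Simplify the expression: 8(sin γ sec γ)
8(sin γ sec γ) = 8(tan γ) (using Reciprocal + quotient)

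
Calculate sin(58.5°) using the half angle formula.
sin(58.5°) = √((1 - cos 117°)/2) = 0.8526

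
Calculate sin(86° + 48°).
sin(86° + 48°) = sin 86° cos 48° + cos 86° sin 48° = 0.7193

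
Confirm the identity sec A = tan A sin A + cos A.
RHS = sin²A/cos A + cos A = (sin²A + cos²A)/cos A = 1/cos A = sec A = LHS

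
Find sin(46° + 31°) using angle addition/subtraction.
sin(46° + 31°) = sin 46° cos 31° + cos 46° sin 31° = 0.9744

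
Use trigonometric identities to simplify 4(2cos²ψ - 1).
4(2cos²ψ - 1) = 4(cos(2ψ)) (using Double angle)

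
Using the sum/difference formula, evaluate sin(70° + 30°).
sin(70° + 30°) = sin 70° cos 30° + cos 70° sin 30° = 0.9848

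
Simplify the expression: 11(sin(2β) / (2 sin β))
11(sin(2β) / (2 sin β)) = 11(cos β) (using Double angle)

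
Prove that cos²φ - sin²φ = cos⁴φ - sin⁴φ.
RHS = (cos²φ - sin²φ)(cos²φ + sin²φ) = (cos²φ - sin²φ) · 1 = cos²φ - sin²φ = LHS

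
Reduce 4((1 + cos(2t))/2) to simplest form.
4((1 + cos(2t))/2) = 4(cos²t) (using Power reduction)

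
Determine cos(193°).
cos(193°) = -0.9744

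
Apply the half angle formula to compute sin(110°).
sin(110°) = √((1 - cos 220°)/2) = 0.9397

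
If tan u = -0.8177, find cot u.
cot u = 1/tan u = -1.223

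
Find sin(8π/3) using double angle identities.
sin(8π/3) = 2 sin 4π/3 cos 4π/3 = √3/2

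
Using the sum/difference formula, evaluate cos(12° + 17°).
cos(12° + 17°) = cos 12° cos 17° - sin 12° sin 17° = 0.8746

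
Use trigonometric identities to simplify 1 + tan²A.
1 + tan²A = sec²A (using Pythagorean identity)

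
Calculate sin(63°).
sin(63°) = 0.891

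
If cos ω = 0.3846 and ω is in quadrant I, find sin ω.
sin ω = 0.9231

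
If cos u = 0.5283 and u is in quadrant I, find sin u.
sin u = 0.8491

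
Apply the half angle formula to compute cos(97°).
cos(97°) = -√((1 + cos 194°)/2) = -0.1219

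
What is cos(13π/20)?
cos(13π/20) = -0.454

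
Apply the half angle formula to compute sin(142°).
sin(142°) = √((1 - cos 284°)/2) = 0.6157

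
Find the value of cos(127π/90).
cos(127π/90) = -0.2756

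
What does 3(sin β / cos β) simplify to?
3(sin β / cos β) = 3(tan β) (using Quotient identity)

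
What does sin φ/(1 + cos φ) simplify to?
sin φ/(1 + cos φ) = tan(φ/2) (using Half angle)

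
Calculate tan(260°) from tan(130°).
tan(260°) = 2 tan 130° / (1 - tan²130°) = 5.671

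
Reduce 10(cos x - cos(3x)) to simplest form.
10(cos x - cos(3x)) = 10(2 sin(2x) sin x) (using Sum-to-product)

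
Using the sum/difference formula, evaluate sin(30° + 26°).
sin(30° + 26°) = sin 30° cos 26° + cos 30° sin 26° = 0.829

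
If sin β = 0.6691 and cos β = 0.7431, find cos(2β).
cos(2β) = cos²β - sin²β = 0.1045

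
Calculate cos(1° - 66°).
cos(1° - 66°) = cos 1° cos 66° + sin 1° sin 66° = 0.4226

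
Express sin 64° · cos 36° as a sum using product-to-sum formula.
sin 64° cos 36° = (1/2)[sin(64°+36°) + sin(64°-36°)]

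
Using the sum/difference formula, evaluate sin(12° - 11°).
sin(12° - 11°) = sin 12° cos 11° - cos 12° sin 11° = 0.01745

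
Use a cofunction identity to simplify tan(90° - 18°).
tan(90° - 18°) = cot(18°)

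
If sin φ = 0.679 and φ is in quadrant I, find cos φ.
cos φ = 0.7341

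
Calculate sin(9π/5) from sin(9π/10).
sin(9π/5) = 2 sin 9π/10 cos 9π/10 = -0.5878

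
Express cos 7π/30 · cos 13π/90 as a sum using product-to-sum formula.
cos 7π/30 cos 13π/90 = (1/2)[cos(7π/30-13π/90) + cos(7π/30+13π/90)]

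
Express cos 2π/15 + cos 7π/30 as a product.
cos 2π/15 + cos 7π/30 = 2 cos(11π/60) cos(-π/20)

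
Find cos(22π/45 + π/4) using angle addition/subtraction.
cos(22π/45 + π/4) = cos 22π/45 cos π/4 - sin 22π/45 sin π/4 = -0.682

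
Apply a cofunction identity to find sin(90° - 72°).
sin(90° - 72°) = cos(72°) = 0.309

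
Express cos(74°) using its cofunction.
cos(74°) = sin(90° - 74°) = sin(16°)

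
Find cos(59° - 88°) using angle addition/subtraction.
cos(59° - 88°) = cos 59° cos 88° + sin 59° sin 88° = 0.8746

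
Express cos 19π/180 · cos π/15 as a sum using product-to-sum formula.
cos 19π/180 cos π/15 = (1/2)[cos(19π/180-π/15) + cos(19π/180+π/15)]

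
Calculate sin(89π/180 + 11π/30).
sin(89π/180 + 11π/30) = sin 89π/180 cos 11π/30 + cos 89π/180 sin 11π/30 = 0.4226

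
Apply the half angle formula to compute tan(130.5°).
tan(130.5°) = sin 261° / (1 + cos 261°) = -1.171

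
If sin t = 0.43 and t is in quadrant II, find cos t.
cos t = -0.9028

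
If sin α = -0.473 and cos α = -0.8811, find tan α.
tan α = sin α / cos α = 0.5368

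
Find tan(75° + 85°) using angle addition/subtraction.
tan(75° + 85°) = (tan 75° + tan 85°)/(1 - tan 75° tan 85°) = -0.364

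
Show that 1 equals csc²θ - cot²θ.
RHS = 1/sin²θ - cos²θ/sin²θ = (1 - cos²θ)/sin²θ = sin²θ/sin²θ = 1 = LHS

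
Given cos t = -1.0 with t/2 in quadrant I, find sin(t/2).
sin(t/2) = ±√((1 - cos t)/2); positive since t/2 ∈ QI, so sin(t/2) = 1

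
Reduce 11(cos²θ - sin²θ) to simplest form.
11(cos²θ - sin²θ) = 11(cos(2θ)) (using Double angle)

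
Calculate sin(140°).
sin(140°) = 0.6428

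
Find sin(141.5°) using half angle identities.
sin(141.5°) = √((1 - cos 283°)/2) = 0.6225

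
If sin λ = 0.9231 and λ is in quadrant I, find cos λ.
cos λ = 0.3846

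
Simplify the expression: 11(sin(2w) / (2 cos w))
11(sin(2w) / (2 cos w)) = 11(sin w) (using Double angle)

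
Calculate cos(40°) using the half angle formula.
cos(40°) = √((1 + cos 80°)/2) = 0.766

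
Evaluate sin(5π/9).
sin(5π/9) = 0.9848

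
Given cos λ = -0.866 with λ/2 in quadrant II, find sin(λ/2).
sin(λ/2) = ±√((1 - cos λ)/2); positive since λ/2 ∈ QII, so sin(λ/2) = 0.9659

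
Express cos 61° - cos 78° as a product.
cos 61° - cos 78° = -2 sin(69.5°) sin(-8.5°)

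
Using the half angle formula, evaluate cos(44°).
cos(44°) = √((1 + cos 88°)/2) = 0.7193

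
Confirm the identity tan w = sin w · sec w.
RHS = sin w · (1/cos w) = sin w/cos w = tan w = LHS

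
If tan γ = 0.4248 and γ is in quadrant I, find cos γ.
cos γ = 0.9204 (using tan²γ + 1 = sec²γ)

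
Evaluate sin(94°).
sin(94°) = 0.9976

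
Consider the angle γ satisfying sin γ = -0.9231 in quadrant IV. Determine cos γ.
cos γ = √(1 - sin²γ) = 0.3846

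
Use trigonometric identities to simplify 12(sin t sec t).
12(sin t sec t) = 12(tan t) (using Reciprocal + quotient)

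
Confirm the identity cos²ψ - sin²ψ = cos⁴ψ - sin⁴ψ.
RHS = (cos²ψ - sin²ψ)(cos²ψ + sin²ψ) = (cos²ψ - sin²ψ) · 1 = cos²ψ - sin²ψ = LHS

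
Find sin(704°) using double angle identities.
sin(704°) = 2 sin 352° cos 352° = -0.2756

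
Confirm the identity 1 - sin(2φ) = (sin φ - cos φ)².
RHS = sin²φ - 2 sin φ cos φ + cos²φ = (sin²φ + cos²φ) - 2 sin φ cos φ = 1 - sin(2φ) = LHS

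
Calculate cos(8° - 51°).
cos(8° - 51°) = cos 8° cos 51° + sin 8° sin 51° = 0.7314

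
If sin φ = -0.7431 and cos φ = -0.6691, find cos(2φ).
cos(2φ) = cos²φ - sin²φ = -0.1045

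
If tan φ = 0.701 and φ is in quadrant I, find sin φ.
sin φ = 0.574 (using tan²φ + 1 = sec²φ)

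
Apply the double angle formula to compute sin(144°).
sin(144°) = 2 sin 72° cos 72° = 0.5878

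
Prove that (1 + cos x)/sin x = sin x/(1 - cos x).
RHS = sin x(1 + cos x) / ((1 - cos x)(1 + cos x)) = sin x(1 + cos x) / (1 - cos²x) = sin x(1 + cos x) / sin²x = (1 + cos x)/sin x = LHS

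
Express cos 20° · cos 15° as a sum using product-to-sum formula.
cos 20° cos 15° = (1/2)[cos(20°-15°) + cos(20°+15°)]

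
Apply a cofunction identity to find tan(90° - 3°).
tan(90° - 3°) = cot(3°) = 19.08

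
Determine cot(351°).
cot(351°) = -6.314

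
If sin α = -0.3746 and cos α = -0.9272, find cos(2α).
cos(2α) = cos²α - sin²α = 0.7194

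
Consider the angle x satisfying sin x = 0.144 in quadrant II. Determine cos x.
cos x = ±√(1 - sin²x) = -0.9896 (negative in QII)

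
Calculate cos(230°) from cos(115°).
cos(230°) = cos²115° - sin²115° = -0.6428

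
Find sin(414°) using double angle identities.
sin(414°) = 2 sin 207° cos 207° = 0.809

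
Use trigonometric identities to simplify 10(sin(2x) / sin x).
10(sin(2x) / sin x) = 10(2 cos x) (using Double angle)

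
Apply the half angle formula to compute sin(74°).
sin(74°) = √((1 - cos 148°)/2) = 0.9613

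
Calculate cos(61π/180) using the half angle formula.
cos(61π/180) = √((1 + cos 61π/90)/2) = 0.4848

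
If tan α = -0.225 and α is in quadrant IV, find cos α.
cos α = 0.9756 (using tan²α + 1 = sec²α)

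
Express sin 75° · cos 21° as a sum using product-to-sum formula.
sin 75° cos 21° = (1/2)[sin(75°+21°) + sin(75°-21°)]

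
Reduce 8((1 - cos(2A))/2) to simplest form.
8((1 - cos(2A))/2) = 8(sin²A) (using Power reduction)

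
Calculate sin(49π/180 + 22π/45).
sin(49π/180 + 22π/45) = sin 49π/180 cos 22π/45 + cos 49π/180 sin 22π/45 = 0.682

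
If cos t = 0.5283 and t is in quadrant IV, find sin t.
sin t = -0.8491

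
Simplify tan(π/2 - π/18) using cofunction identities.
tan(π/2 - π/18) = cot(π/18)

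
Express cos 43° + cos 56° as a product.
cos 43° + cos 56° = 2 cos(49.5°) cos(-6.5°)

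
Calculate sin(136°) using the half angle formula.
sin(136°) = √((1 - cos 272°)/2) = 0.6947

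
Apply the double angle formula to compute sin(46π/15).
sin(46π/15) = 2 sin 23π/15 cos 23π/15 = -0.2079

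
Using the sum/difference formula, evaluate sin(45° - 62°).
sin(45° - 62°) = sin 45° cos 62° - cos 45° sin 62° = -0.2924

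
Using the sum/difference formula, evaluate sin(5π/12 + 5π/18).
sin(5π/12 + 5π/18) = sin 5π/12 cos 5π/18 + cos 5π/12 sin 5π/18 = 0.8192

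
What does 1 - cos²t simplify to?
1 - cos²t = sin²t (using Pythagorean identity)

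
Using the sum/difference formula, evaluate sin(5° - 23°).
sin(5° - 23°) = sin 5° cos 23° - cos 5° sin 23° = -0.309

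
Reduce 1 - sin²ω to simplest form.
1 - sin²ω = cos²ω (using Pythagorean identity)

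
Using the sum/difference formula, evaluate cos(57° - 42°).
cos(57° - 42°) = cos 57° cos 42° + sin 57° sin 42° = (√6+√2)/4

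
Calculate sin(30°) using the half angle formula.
sin(30°) = √((1 - cos 60°)/2) = 1/2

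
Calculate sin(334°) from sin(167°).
sin(334°) = 2 sin 167° cos 167° = -0.4384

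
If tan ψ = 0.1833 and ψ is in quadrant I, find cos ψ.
cos ψ = 0.9836 (using tan²ψ + 1 = sec²ψ)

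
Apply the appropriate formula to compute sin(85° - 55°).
sin(85° - 55°) = sin 85° cos 55° - cos 85° sin 55° = 1/2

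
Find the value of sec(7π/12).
sec(7π/12) = -3.864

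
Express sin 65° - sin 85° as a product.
sin 65° - sin 85° = 2 cos(75°) sin(-10°)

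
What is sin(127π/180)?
sin(127π/180) = 0.7986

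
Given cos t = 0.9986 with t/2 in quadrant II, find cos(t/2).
cos(t/2) = ±√((1 + cos t)/2); negative since t/2 ∈ QII, so cos(t/2) = -0.9996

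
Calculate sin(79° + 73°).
sin(79° + 73°) = sin 79° cos 73° + cos 79° sin 73° = 0.4695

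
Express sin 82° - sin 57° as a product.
sin 82° - sin 57° = 2 cos(69.5°) sin(12.5°)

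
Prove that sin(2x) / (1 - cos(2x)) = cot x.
LHS = 2 sin x cos x / (2sin²x) = cos x/sin x = cot x = RHS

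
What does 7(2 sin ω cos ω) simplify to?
7(2 sin ω cos ω) = 7(sin(2ω)) (using Double angle)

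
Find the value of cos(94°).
cos(94°) = -0.06976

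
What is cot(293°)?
cot(293°) = -0.4245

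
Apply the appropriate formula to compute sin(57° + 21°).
sin(57° + 21°) = sin 57° cos 21° + cos 57° sin 21° = 0.9781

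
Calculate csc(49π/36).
csc(49π/36) = -1.103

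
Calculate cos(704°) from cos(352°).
cos(704°) = 1 - 2sin²352° = 0.9613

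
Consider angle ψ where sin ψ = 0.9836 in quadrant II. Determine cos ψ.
cos ψ = ±√(1 - sin²ψ) = -0.1804 (negative in QII)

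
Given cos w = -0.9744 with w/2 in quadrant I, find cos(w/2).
cos(w/2) = ±√((1 + cos w)/2); positive since w/2 ∈ QI, so cos(w/2) = 0.1131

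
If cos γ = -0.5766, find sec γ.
sec γ = 1/cos γ = -1.734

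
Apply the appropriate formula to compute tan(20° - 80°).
tan(20° - 80°) = (tan 20° - tan 80°)/(1 + tan 20° tan 80°) = -√3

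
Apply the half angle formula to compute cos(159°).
cos(159°) = -√((1 + cos 318°)/2) = -0.9336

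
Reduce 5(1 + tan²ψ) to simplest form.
5(1 + tan²ψ) = 5(sec²ψ) (using Pythagorean identity)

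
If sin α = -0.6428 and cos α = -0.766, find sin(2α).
sin(2α) = 2 sin α cos α = 0.9848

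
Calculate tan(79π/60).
tan(79π/60) = 1.54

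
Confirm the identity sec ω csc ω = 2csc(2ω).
RHS = 2/sin(2ω) = 2/(2 sin ω cos ω) = 1/(sin ω cos ω) = (1/cos ω)(1/sin ω) = sec ω csc ω = LHS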